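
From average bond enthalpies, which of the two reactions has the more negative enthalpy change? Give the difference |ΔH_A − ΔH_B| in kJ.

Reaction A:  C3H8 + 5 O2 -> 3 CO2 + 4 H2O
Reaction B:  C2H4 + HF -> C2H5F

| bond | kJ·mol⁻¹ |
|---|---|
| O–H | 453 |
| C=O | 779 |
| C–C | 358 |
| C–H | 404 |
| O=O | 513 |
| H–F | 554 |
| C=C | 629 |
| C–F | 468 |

Reaction A:
  Bonds broken (reactants):
    C–C: 2 × 358 = 716
    C–H: 8 × 404 = 3232
    O=O: 5 × 513 = 2565
    Σ(broken) = 6513 kJ
  Bonds formed (products):
    C=O: 6 × 779 = 4674
    O–H: 8 × 453 = 3624
    Σ(formed) = 8298 kJ
  ΔH_A = 6513 − 8298 = −1785 kJ
Reaction B:
  Bonds broken (reactants):
    C–H: 4 × 404 = 1616
    C=C: 1 × 629 = 629
    H–F: 1 × 554 = 554
    Σ(broken) = 2799 kJ
  Bonds formed (products):
    C–C: 1 × 358 = 358
    C–F: 1 × 468 = 468
    C–H: 5 × 404 = 2020
    Σ(formed) = 2846 kJ
  ΔH_B = 2799 − 2846 = −47 kJ
ΔH_A − ΔH_B = −1738 kJ, so reaction A has the more negative ΔH; |ΔH_A − ΔH_B| = 1738 kJ.

Reaction A, by 1738 kJ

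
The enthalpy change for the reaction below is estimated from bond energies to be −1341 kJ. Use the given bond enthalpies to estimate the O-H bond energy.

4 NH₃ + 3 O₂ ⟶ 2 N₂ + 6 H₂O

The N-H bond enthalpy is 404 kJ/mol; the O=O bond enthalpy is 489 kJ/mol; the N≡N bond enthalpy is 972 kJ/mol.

D(O-H) ≈ 476 kJ/mol

Let D be the O-H bond energy.
Σ(broken) = 12×404 + 3×489 = 6315
Σ(formed) = 2×972 + 12×D = 1944 + 12D
ΔH = Σ(broken) − Σ(formed) = (6315) − (1944 + 12D) = +4371 − 12D
Setting this equal to −1341 kJ gives 12D = 5712, so D = 476 kJ/mol.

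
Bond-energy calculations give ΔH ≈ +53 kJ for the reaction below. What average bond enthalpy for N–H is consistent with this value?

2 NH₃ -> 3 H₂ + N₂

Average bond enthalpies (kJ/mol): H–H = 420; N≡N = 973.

Let D be the N–H bond energy.
Σ(broken) = 6×D = 6D
Σ(formed) = 3×420 + 1×973 = 2233
ΔH = Σ(broken) − Σ(formed) = (6D) − (2233) = −2233 + 6D
Setting this equal to +53 kJ gives 6D = 2286, so D = 381 kJ/mol.

D(N–H) ≈ 381 kJ/mol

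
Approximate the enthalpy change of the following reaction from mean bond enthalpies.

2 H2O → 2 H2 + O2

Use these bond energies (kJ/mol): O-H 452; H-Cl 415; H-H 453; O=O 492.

ΔH ≈ +410 kJ

Bonds broken (reactants):
  O-H: 4 × 452 = 1808
  Σ(broken) = 1808 kJ
Bonds formed (products):
  H-H: 2 × 453 = 906
  O=O: 1 × 492 = 492
  Σ(formed) = 1398 kJ
ΔH = Σ(broken) − Σ(formed) = 1808 − 1398 = +410 kJ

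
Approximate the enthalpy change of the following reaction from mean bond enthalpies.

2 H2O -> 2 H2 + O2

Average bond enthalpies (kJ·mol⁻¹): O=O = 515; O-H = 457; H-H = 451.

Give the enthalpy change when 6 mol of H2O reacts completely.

Bonds broken (reactants):
  O-H: 4 × 457 = 1828
  Σ(broken) = 1828 kJ
Bonds formed (products):
  H-H: 2 × 451 = 902
  O=O: 1 × 515 = 515
  Σ(formed) = 1417 kJ
ΔH = Σ(broken) − Σ(formed) = 1828 − 1417 = +411 kJ
For 3× the reaction as written: 3 × (+411) = +1233 kJ

ΔH = +1233 kJ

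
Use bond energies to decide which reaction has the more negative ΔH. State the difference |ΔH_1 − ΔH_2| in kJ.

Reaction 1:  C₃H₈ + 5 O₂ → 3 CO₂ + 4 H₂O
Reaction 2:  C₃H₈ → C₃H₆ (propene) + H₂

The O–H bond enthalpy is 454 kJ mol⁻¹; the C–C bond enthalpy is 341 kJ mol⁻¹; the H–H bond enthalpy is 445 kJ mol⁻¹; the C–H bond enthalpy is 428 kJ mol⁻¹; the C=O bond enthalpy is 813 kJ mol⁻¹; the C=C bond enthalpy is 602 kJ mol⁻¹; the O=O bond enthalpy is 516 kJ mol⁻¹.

Reaction 1, by 1974 kJ

Reaction 1:
  Bonds broken (reactants):
    C–C: 2 × 341 = 682
    C–H: 8 × 428 = 3424
    O=O: 5 × 516 = 2580
    Σ(broken) = 6686 kJ
  Bonds formed (products):
    C=O: 6 × 813 = 4878
    O–H: 8 × 454 = 3632
    Σ(formed) = 8510 kJ
  ΔH_1 = 6686 − 8510 = −1824 kJ
Reaction 2:
  Bonds broken (reactants):
    C–C: 2 × 341 = 682
    C–H: 8 × 428 = 3424
    Σ(broken) = 4106 kJ
  Bonds formed (products):
    C–C: 1 × 341 = 341
    C–H: 6 × 428 = 2568
    C=C: 1 × 602 = 602
    H–H: 1 × 445 = 445
    Σ(formed) = 3956 kJ
  ΔH_2 = 4106 − 3956 = +150 kJ
ΔH_1 − ΔH_2 = −1974 kJ, so reaction 1 has the more negative ΔH; |ΔH_1 − ΔH_2| = 1974 kJ.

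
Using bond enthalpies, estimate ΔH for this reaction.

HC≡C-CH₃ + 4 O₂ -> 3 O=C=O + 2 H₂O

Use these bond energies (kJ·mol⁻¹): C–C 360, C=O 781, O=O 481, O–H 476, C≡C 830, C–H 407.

ΔH ≈ −1848 kJ

Bonds broken (reactants):
  C≡C: 1 × 830 = 830
  C–C: 1 × 360 = 360
  C–H: 4 × 407 = 1628
  O=O: 4 × 481 = 1924
  Σ(broken) = 4742 kJ
Bonds formed (products):
  C=O: 6 × 781 = 4686
  O–H: 4 × 476 = 1904
  Σ(formed) = 6590 kJ
ΔH = Σ(broken) − Σ(formed) = 4742 − 6590 = −1848 kJ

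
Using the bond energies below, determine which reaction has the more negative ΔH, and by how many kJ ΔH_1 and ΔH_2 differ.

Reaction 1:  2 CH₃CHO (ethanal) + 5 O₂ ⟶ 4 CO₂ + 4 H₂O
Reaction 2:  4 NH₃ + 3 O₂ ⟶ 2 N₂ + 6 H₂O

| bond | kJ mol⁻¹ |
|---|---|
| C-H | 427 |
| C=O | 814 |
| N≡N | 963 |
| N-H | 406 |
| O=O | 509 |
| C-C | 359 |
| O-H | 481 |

Reaction 1:
  Bonds broken (reactants):
    C-C: 2 × 359 = 718
    C-H: 8 × 427 = 3416
    C=O: 2 × 814 = 1628
    O=O: 5 × 509 = 2545
    Σ(broken) = 8307 kJ
  Bonds formed (products):
    C=O: 8 × 814 = 6512
    O-H: 8 × 481 = 3848
    Σ(formed) = 10360 kJ
  ΔH_1 = 8307 − 10360 = −2053 kJ
Reaction 2:
  Bonds broken (reactants):
    N-H: 12 × 406 = 4872
    O=O: 3 × 509 = 1527
    Σ(broken) = 6399 kJ
  Bonds formed (products):
    N≡N: 2 × 963 = 1926
    O-H: 12 × 481 = 5772
    Σ(formed) = 7698 kJ
  ΔH_2 = 6399 − 7698 = −1299 kJ
ΔH_1 − ΔH_2 = −754 kJ, so reaction 1 has the more negative ΔH; |ΔH_1 − ΔH_2| = 754 kJ.

Reaction 1, by 754 kJ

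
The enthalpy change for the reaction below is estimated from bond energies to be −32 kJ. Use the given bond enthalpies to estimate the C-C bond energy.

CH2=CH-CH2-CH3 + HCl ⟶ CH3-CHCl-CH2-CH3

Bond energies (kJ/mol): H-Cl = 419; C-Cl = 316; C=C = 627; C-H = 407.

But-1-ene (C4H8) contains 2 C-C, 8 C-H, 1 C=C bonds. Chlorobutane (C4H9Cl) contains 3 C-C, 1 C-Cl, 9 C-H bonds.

D(C-C) ≈ 355 kJ/mol

Let D be the C-C bond energy.
Σ(broken) = 2×D + 8×407 + 1×627 + 1×419 = 4302 + 2D
Σ(formed) = 3×D + 1×316 + 9×407 = 3979 + 3D
ΔH = Σ(broken) − Σ(formed) = (4302 + 2D) − (3979 + 3D) = +323 − D
Setting this equal to −32 kJ gives D = 355 kJ/mol.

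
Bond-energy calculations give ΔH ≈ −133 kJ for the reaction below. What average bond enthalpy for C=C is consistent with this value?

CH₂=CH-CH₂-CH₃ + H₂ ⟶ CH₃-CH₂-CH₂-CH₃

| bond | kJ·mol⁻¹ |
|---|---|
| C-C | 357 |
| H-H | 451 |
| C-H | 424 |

D(C=C) ≈ 621 kJ/mol

Let D be the C=C bond energy.
Σ(broken) = 2×357 + 8×424 + 1×D + 1×451 = 4557 + D
Σ(formed) = 3×357 + 10×424 = 5311
ΔH = Σ(broken) − Σ(formed) = (4557 + D) − (5311) = −754 + D
Setting this equal to −133 kJ gives D = 621 kJ/mol.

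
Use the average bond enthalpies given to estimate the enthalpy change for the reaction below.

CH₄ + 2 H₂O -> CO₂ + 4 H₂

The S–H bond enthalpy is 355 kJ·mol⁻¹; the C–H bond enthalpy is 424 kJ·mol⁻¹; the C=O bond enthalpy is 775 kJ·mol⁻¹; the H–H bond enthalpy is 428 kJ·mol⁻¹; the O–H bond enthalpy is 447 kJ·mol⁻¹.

Bonds broken (reactants):
  C–H: 4 × 424 = 1696
  O–H: 4 × 447 = 1788
  Σ(broken) = 3484 kJ
Bonds formed (products):
  C=O: 2 × 775 = 1550
  H–H: 4 × 428 = 1712
  Σ(formed) = 3262 kJ
ΔH = Σ(broken) − Σ(formed) = 3484 − 3262 = +222 kJ

ΔH ≈ +222 kJ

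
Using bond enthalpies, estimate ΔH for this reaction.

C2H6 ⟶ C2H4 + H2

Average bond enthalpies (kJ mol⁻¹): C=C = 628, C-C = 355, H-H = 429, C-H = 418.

Bonds broken (reactants):
  C-C: 1 × 355 = 355
  C-H: 6 × 418 = 2508
  Σ(broken) = 2863 kJ
Bonds formed (products):
  C-H: 4 × 418 = 1672
  C=C: 1 × 628 = 628
  H-H: 1 × 429 = 429
  Σ(formed) = 2729 kJ
ΔH = Σ(broken) − Σ(formed) = 2863 − 2729 = +134 kJ

ΔH ≈ +134 kJ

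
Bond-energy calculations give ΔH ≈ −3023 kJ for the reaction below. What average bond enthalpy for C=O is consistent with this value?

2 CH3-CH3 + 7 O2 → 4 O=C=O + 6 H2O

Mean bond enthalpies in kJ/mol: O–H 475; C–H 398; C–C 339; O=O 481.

Let D be the C=O bond energy.
Σ(broken) = 2×339 + 12×398 + 7×481 = 8821
Σ(formed) = 8×D + 12×475 = 5700 + 8D
ΔH = Σ(broken) − Σ(formed) = (8821) − (5700 + 8D) = +3121 − 8D
Setting this equal to −3023 kJ gives 8D = 6144, so D = 768 kJ/mol.

D(C=O) ≈ 768 kJ/mol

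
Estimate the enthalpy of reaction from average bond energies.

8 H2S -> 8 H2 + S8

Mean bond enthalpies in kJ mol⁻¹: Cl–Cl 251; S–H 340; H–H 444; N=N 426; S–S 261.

ΔH ≈ −200 kJ

Bonds broken (reactants):
  S–H: 16 × 340 = 5440
  Σ(broken) = 5440 kJ
Bonds formed (products):
  H–H: 8 × 444 = 3552
  S–S: 8 × 261 = 2088
  Σ(formed) = 5640 kJ
ΔH = Σ(broken) − Σ(formed) = 5440 − 5640 = −200 kJ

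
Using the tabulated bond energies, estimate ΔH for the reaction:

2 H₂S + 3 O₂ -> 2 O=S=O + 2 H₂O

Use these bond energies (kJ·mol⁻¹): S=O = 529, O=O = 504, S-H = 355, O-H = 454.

ΔH ≈ −1000 kJ

Bonds broken (reactants):
  O=O: 3 × 504 = 1512
  S-H: 4 × 355 = 1420
  Σ(broken) = 2932 kJ
Bonds formed (products):
  O-H: 4 × 454 = 1816
  S=O: 4 × 529 = 2116
  Σ(formed) = 3932 kJ
ΔH = Σ(broken) − Σ(formed) = 2932 − 3932 = −1000 kJ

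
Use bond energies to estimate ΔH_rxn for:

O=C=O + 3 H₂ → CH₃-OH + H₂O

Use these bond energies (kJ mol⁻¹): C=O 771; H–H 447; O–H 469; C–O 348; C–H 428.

Bonds broken (reactants):
  C=O: 2 × 771 = 1542
  H–H: 3 × 447 = 1341
  Σ(broken) = 2883 kJ
Bonds formed (products):
  C–H: 3 × 428 = 1284
  C–O: 1 × 348 = 348
  O–H: 3 × 469 = 1407
  Σ(formed) = 3039 kJ
ΔH = Σ(broken) − Σ(formed) = 2883 − 3039 = −156 kJ

ΔH ≈ −156 kJ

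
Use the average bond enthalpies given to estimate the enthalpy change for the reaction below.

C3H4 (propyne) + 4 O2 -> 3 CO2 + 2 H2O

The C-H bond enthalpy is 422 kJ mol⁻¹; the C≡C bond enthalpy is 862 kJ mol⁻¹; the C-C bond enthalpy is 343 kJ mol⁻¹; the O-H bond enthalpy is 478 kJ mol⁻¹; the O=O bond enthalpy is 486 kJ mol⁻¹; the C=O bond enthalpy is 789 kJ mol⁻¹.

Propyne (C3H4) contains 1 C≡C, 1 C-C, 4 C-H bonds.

Bonds broken (reactants):
  C≡C: 1 × 862 = 862
  C-C: 1 × 343 = 343
  C-H: 4 × 422 = 1688
  O=O: 4 × 486 = 1944
  Σ(broken) = 4837 kJ
Bonds formed (products):
  C=O: 6 × 789 = 4734
  O-H: 4 × 478 = 1912
  Σ(formed) = 6646 kJ
ΔH = Σ(broken) − Σ(formed) = 4837 − 6646 = −1809 kJ

ΔH ≈ −1809 kJ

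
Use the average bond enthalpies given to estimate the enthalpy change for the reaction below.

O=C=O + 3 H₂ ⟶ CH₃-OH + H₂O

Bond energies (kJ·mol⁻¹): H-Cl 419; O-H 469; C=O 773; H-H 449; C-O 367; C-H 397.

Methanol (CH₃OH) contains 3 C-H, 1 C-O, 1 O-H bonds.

Bonds broken (reactants):
  C=O: 2 × 773 = 1546
  H-H: 3 × 449 = 1347
  Σ(broken) = 2893 kJ
Bonds formed (products):
  C-H: 3 × 397 = 1191
  C-O: 1 × 367 = 367
  O-H: 3 × 469 = 1407
  Σ(formed) = 2965 kJ
ΔH = Σ(broken) − Σ(formed) = 2893 − 2965 = −72 kJ

ΔH ≈ −72 kJ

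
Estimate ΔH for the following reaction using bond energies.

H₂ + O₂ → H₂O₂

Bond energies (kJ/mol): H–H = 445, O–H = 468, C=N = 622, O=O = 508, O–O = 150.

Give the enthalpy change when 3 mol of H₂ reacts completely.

ΔH = −399 kJ

Bonds broken (reactants):
  H–H: 1 × 445 = 445
  O=O: 1 × 508 = 508
  Σ(broken) = 953 kJ
Bonds formed (products):
  O–H: 2 × 468 = 936
  O–O: 1 × 150 = 150
  Σ(formed) = 1086 kJ
ΔH = Σ(broken) − Σ(formed) = 953 − 1086 = −133 kJ
For 3× the reaction as written: 3 × (−133) = −399 kJ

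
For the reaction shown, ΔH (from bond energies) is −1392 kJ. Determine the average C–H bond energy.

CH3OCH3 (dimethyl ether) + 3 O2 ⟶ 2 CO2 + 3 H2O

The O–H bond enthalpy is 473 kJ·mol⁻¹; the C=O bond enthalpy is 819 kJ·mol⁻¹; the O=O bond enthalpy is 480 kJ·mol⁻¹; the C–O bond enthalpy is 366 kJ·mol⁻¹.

D(C–H) ≈ 425 kJ/mol

Let D be the C–H bond energy.
Σ(broken) = 6×D + 2×366 + 3×480 = 2172 + 6D
Σ(formed) = 4×819 + 6×473 = 6114
ΔH = Σ(broken) − Σ(formed) = (2172 + 6D) − (6114) = −3942 + 6D
Setting this equal to −1392 kJ gives 6D = 2550, so D = 425 kJ/mol.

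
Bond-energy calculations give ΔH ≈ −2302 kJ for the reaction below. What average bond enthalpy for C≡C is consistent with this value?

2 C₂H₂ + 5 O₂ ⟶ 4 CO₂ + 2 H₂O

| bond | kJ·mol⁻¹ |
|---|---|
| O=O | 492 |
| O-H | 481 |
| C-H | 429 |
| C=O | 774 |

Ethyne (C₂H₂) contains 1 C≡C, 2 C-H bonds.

Let D be the C≡C bond energy.
Σ(broken) = 2×D + 4×429 + 5×492 = 4176 + 2D
Σ(formed) = 8×774 + 4×481 = 8116
ΔH = Σ(broken) − Σ(formed) = (4176 + 2D) − (8116) = −3940 + 2D
Setting this equal to −2302 kJ gives 2D = 1638, so D = 819 kJ/mol.

D(C≡C) ≈ 819 kJ/mol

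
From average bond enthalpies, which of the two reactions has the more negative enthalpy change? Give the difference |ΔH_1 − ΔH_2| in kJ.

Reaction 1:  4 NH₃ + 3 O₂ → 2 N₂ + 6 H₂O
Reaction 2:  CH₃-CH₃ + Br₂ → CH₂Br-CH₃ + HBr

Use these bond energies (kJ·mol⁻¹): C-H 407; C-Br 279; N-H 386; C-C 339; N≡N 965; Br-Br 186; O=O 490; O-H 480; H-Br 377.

Reaction 1:
  Bonds broken (reactants):
    N-H: 12 × 386 = 4632
    O=O: 3 × 490 = 1470
    Σ(broken) = 6102 kJ
  Bonds formed (products):
    N≡N: 2 × 965 = 1930
    O-H: 12 × 480 = 5760
    Σ(formed) = 7690 kJ
  ΔH_1 = 6102 − 7690 = −1588 kJ
Reaction 2:
  Bonds broken (reactants):
    Br-Br: 1 × 186 = 186
    C-C: 1 × 339 = 339
    C-H: 6 × 407 = 2442
    Σ(broken) = 2967 kJ
  Bonds formed (products):
    C-Br: 1 × 279 = 279
    C-C: 1 × 339 = 339
    C-H: 5 × 407 = 2035
    H-Br: 1 × 377 = 377
    Σ(formed) = 3030 kJ
  ΔH_2 = 2967 − 3030 = −63 kJ
ΔH_1 − ΔH_2 = −1525 kJ, so reaction 1 has the more negative ΔH; |ΔH_1 − ΔH_2| = 1525 kJ.

Reaction 1, by 1525 kJ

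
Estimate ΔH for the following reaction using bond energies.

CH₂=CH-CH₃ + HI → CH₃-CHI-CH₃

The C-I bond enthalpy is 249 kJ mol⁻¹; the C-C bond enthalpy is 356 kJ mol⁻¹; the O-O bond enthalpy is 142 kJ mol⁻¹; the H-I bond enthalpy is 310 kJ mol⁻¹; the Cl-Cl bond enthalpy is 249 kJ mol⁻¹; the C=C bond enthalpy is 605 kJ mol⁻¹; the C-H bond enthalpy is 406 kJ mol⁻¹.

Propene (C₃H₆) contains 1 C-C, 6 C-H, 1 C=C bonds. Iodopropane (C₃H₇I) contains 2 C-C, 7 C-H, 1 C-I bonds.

ΔH ≈ −96 kJ

Bonds broken (reactants):
  C-C: 1 × 356 = 356
  C-H: 6 × 406 = 2436
  C=C: 1 × 605 = 605
  H-I: 1 × 310 = 310
  Σ(broken) = 3707 kJ
Bonds formed (products):
  C-C: 2 × 356 = 712
  C-H: 7 × 406 = 2842
  C-I: 1 × 249 = 249
  Σ(formed) = 3803 kJ
ΔH = Σ(broken) − Σ(formed) = 3707 − 3803 = −96 kJ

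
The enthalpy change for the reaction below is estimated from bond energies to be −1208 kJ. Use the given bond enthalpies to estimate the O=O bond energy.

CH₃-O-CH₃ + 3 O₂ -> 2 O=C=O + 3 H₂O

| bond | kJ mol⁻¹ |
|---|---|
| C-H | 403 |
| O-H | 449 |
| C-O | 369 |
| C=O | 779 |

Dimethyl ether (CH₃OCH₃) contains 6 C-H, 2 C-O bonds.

D(O=O) ≈ 482 kJ/mol

Let D be the O=O bond energy.
Σ(broken) = 6×403 + 2×369 + 3×D = 3156 + 3D
Σ(formed) = 4×779 + 6×449 = 5810
ΔH = Σ(broken) − Σ(formed) = (3156 + 3D) − (5810) = −2654 + 3D
Setting this equal to −1208 kJ gives 3D = 1446, so D = 482 kJ/mol.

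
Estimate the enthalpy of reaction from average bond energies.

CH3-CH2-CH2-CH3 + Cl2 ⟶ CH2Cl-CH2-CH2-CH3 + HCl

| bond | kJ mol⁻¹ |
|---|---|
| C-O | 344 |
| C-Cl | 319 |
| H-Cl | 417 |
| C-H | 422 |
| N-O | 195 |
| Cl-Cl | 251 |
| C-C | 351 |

Bonds broken (reactants):
  C-C: 3 × 351 = 1053
  C-H: 10 × 422 = 4220
  Cl-Cl: 1 × 251 = 251
  Σ(broken) = 5524 kJ
Bonds formed (products):
  C-C: 3 × 351 = 1053
  C-Cl: 1 × 319 = 319
  C-H: 9 × 422 = 3798
  H-Cl: 1 × 417 = 417
  Σ(formed) = 5587 kJ
ΔH = Σ(broken) − Σ(formed) = 5524 − 5587 = −63 kJ

ΔH ≈ −63 kJ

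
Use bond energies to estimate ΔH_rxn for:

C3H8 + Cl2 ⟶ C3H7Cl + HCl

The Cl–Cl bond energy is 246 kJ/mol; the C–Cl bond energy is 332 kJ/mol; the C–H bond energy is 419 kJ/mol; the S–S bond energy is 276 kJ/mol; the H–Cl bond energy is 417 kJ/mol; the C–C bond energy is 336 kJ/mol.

ΔH ≈ −84 kJ

Bonds broken (reactants):
  C–C: 2 × 336 = 672
  C–H: 8 × 419 = 3352
  Cl–Cl: 1 × 246 = 246
  Σ(broken) = 4270 kJ
Bonds formed (products):
  C–C: 2 × 336 = 672
  C–Cl: 1 × 332 = 332
  C–H: 7 × 419 = 2933
  H–Cl: 1 × 417 = 417
  Σ(formed) = 4354 kJ
ΔH = Σ(broken) − Σ(formed) = 4270 − 4354 = −84 kJ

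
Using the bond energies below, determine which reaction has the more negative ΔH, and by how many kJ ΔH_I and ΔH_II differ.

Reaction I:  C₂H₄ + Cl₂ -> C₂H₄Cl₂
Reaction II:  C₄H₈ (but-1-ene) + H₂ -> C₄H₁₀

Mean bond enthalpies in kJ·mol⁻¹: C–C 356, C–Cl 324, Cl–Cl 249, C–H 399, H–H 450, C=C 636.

Reaction I, by 51 kJ

Reaction I:
  Bonds broken (reactants):
    C–H: 4 × 399 = 1596
    C=C: 1 × 636 = 636
    Cl–Cl: 1 × 249 = 249
    Σ(broken) = 2481 kJ
  Bonds formed (products):
    C–C: 1 × 356 = 356
    C–Cl: 2 × 324 = 648
    C–H: 4 × 399 = 1596
    Σ(formed) = 2600 kJ
  ΔH_I = 2481 − 2600 = −119 kJ
Reaction II:
  Bonds broken (reactants):
    C–C: 2 × 356 = 712
    C–H: 8 × 399 = 3192
    C=C: 1 × 636 = 636
    H–H: 1 × 450 = 450
    Σ(broken) = 4990 kJ
  Bonds formed (products):
    C–C: 3 × 356 = 1068
    C–H: 10 × 399 = 3990
    Σ(formed) = 5058 kJ
  ΔH_II = 4990 − 5058 = −68 kJ
ΔH_I − ΔH_II = −51 kJ, so reaction I has the more negative ΔH; |ΔH_I − ΔH_II| = 51 kJ.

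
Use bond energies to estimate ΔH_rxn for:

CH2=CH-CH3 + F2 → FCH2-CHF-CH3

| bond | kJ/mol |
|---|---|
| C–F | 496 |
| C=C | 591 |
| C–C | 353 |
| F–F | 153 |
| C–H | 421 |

ΔH ≈ −601 kJ

Bonds broken (reactants):
  C–C: 1 × 353 = 353
  C–H: 6 × 421 = 2526
  C=C: 1 × 591 = 591
  F–F: 1 × 153 = 153
  Σ(broken) = 3623 kJ
Bonds formed (products):
  C–C: 2 × 353 = 706
  C–F: 2 × 496 = 992
  C–H: 6 × 421 = 2526
  Σ(formed) = 4224 kJ
ΔH = Σ(broken) − Σ(formed) = 3623 − 4224 = −601 kJ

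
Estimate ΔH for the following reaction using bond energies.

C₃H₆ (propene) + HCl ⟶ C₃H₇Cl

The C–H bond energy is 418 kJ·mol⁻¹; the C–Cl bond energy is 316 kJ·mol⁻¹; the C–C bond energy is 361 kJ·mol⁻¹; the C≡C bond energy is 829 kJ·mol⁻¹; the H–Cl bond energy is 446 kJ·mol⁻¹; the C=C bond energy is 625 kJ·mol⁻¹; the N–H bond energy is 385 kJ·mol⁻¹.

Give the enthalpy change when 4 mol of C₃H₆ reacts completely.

ΔH = −96 kJ

Bonds broken (reactants):
  C–C: 1 × 361 = 361
  C–H: 6 × 418 = 2508
  C=C: 1 × 625 = 625
  H–Cl: 1 × 446 = 446
  Σ(broken) = 3940 kJ
Bonds formed (products):
  C–C: 2 × 361 = 722
  C–Cl: 1 × 316 = 316
  C–H: 7 × 418 = 2926
  Σ(formed) = 3964 kJ
ΔH = Σ(broken) − Σ(formed) = 3940 − 3964 = −24 kJ
For 4× the reaction as written: 4 × (−24) = −96 kJ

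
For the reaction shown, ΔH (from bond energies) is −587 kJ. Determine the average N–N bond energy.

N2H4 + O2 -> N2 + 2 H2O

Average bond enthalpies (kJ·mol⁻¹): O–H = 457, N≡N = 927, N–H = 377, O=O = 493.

D(N–N) ≈ 167 kJ/mol

Let D be the N–N bond energy.
Σ(broken) = 4×377 + 1×D + 1×493 = 2001 + D
Σ(formed) = 1×927 + 4×457 = 2755
ΔH = Σ(broken) − Σ(formed) = (2001 + D) − (2755) = −754 + D
Setting this equal to −587 kJ gives D = 167 kJ/mol.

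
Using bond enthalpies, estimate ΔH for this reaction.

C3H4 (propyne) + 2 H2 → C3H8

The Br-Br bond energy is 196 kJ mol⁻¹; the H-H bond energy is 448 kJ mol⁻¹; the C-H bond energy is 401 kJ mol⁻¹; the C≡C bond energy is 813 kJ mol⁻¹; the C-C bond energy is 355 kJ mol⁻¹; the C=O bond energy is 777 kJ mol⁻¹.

ΔH ≈ −250 kJ

Bonds broken (reactants):
  C≡C: 1 × 813 = 813
  C-C: 1 × 355 = 355
  C-H: 4 × 401 = 1604
  H-H: 2 × 448 = 896
  Σ(broken) = 3668 kJ
Bonds formed (products):
  C-C: 2 × 355 = 710
  C-H: 8 × 401 = 3208
  Σ(formed) = 3918 kJ
ΔH = Σ(broken) − Σ(formed) = 3668 − 3918 = −250 kJ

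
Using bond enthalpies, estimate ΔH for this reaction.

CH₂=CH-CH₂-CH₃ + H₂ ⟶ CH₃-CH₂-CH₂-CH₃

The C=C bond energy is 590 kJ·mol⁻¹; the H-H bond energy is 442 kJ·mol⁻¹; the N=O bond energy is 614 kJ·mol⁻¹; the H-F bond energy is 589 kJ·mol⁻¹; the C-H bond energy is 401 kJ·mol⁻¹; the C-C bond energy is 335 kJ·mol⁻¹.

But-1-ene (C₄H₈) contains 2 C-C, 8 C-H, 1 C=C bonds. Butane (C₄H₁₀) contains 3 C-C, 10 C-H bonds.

Bonds broken (reactants):
  C-C: 2 × 335 = 670
  C-H: 8 × 401 = 3208
  C=C: 1 × 590 = 590
  H-H: 1 × 442 = 442
  Σ(broken) = 4910 kJ
Bonds formed (products):
  C-C: 3 × 335 = 1005
  C-H: 10 × 401 = 4010
  Σ(formed) = 5015 kJ
ΔH = Σ(broken) − Σ(formed) = 4910 − 5015 = −105 kJ

ΔH ≈ −105 kJ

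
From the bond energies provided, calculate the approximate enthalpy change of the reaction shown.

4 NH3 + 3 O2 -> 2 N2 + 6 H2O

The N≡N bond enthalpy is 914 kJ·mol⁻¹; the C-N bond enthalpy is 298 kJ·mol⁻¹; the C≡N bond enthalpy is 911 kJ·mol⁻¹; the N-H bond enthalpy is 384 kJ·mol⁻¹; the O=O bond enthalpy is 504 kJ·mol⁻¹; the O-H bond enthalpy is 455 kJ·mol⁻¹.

ΔH ≈ −1168 kJ

Bonds broken (reactants):
  N-H: 12 × 384 = 4608
  O=O: 3 × 504 = 1512
  Σ(broken) = 6120 kJ
Bonds formed (products):
  N≡N: 2 × 914 = 1828
  O-H: 12 × 455 = 5460
  Σ(formed) = 7288 kJ
ΔH = Σ(broken) − Σ(formed) = 6120 − 7288 = −1168 kJ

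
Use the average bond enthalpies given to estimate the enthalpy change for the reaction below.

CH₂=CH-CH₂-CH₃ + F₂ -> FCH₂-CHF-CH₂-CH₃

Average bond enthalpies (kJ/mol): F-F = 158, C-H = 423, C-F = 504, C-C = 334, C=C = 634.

ΔH ≈ −550 kJ

Bonds broken (reactants):
  C-C: 2 × 334 = 668
  C-H: 8 × 423 = 3384
  C=C: 1 × 634 = 634
  F-F: 1 × 158 = 158
  Σ(broken) = 4844 kJ
Bonds formed (products):
  C-C: 3 × 334 = 1002
  C-F: 2 × 504 = 1008
  C-H: 8 × 423 = 3384
  Σ(formed) = 5394 kJ
ΔH = Σ(broken) − Σ(formed) = 4844 − 5394 = −550 kJ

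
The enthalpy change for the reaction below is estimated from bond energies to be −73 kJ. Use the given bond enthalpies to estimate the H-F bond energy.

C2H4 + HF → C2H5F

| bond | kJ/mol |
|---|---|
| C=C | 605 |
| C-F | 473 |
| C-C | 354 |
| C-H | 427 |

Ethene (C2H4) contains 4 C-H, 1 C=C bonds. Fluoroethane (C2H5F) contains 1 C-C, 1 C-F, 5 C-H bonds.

Let D be the H-F bond energy.
Σ(broken) = 4×427 + 1×605 + 1×D = 2313 + D
Σ(formed) = 1×354 + 1×473 + 5×427 = 2962
ΔH = Σ(broken) − Σ(formed) = (2313 + D) − (2962) = −649 + D
Setting this equal to −73 kJ gives D = 576 kJ/mol.

D(H-F) ≈ 576 kJ/mol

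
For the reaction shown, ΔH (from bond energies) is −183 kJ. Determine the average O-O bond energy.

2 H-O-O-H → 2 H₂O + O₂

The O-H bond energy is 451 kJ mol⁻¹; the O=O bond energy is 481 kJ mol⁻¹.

Let D be the O-O bond energy.
Σ(broken) = 4×451 + 2×D = 1804 + 2D
Σ(formed) = 4×451 + 1×481 = 2285
ΔH = Σ(broken) − Σ(formed) = (1804 + 2D) − (2285) = −481 + 2D
Setting this equal to −183 kJ gives 2D = 298, so D = 149 kJ/mol.

D(O-O) ≈ 149 kJ/mol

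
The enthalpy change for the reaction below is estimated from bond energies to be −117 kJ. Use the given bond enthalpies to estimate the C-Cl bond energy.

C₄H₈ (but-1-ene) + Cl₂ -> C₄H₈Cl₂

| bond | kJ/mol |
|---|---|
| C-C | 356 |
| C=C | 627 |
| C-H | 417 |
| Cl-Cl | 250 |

D(C-Cl) ≈ 319 kJ/mol

Let D be the C-Cl bond energy.
Σ(broken) = 2×356 + 8×417 + 1×627 + 1×250 = 4925
Σ(formed) = 3×356 + 2×D + 8×417 = 4404 + 2D
ΔH = Σ(broken) − Σ(formed) = (4925) − (4404 + 2D) = +521 − 2D
Setting this equal to −117 kJ gives 2D = 638, so D = 319 kJ/mol.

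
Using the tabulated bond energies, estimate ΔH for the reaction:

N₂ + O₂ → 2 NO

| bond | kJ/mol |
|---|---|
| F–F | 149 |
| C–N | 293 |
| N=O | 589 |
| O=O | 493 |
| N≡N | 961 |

ΔH ≈ +276 kJ

Bonds broken (reactants):
  N≡N: 1 × 961 = 961
  O=O: 1 × 493 = 493
  Σ(broken) = 1454 kJ
Bonds formed (products):
  N=O: 2 × 589 = 1178
  Σ(formed) = 1178 kJ
ΔH = Σ(broken) − Σ(formed) = 1454 − 1178 = +276 kJ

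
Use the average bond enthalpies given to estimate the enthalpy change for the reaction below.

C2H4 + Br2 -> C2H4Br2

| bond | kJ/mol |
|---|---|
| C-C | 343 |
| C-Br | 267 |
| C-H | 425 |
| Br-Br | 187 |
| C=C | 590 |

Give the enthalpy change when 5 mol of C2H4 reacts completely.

ΔH = −500 kJ

Bonds broken (reactants):
  Br-Br: 1 × 187 = 187
  C-H: 4 × 425 = 1700
  C=C: 1 × 590 = 590
  Σ(broken) = 2477 kJ
Bonds formed (products):
  C-Br: 2 × 267 = 534
  C-C: 1 × 343 = 343
  C-H: 4 × 425 = 1700
  Σ(formed) = 2577 kJ
ΔH = Σ(broken) − Σ(formed) = 2477 − 2577 = −100 kJ
For 5× the reaction as written: 5 × (−100) = −500 kJ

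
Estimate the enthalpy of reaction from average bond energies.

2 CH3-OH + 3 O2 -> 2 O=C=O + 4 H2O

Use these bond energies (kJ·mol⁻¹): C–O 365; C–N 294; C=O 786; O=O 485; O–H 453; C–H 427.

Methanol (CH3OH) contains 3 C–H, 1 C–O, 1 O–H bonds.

Bonds broken (reactants):
  C–H: 6 × 427 = 2562
  C–O: 2 × 365 = 730
  O–H: 2 × 453 = 906
  O=O: 3 × 485 = 1455
  Σ(broken) = 5653 kJ
Bonds formed (products):
  C=O: 4 × 786 = 3144
  O–H: 8 × 453 = 3624
  Σ(formed) = 6768 kJ
ΔH = Σ(broken) − Σ(formed) = 5653 − 6768 = −1115 kJ

ΔH ≈ −1115 kJ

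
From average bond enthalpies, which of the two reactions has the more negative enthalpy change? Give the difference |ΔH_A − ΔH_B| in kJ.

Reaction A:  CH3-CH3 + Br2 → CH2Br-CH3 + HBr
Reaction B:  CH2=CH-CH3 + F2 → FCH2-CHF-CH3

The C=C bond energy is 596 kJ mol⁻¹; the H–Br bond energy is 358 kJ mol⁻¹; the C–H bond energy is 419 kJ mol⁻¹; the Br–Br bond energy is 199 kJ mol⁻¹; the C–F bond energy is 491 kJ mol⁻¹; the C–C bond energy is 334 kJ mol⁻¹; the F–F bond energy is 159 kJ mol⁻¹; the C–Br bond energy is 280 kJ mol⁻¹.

Reaction A:
  Bonds broken (reactants):
    Br–Br: 1 × 199 = 199
    C–C: 1 × 334 = 334
    C–H: 6 × 419 = 2514
    Σ(broken) = 3047 kJ
  Bonds formed (products):
    C–Br: 1 × 280 = 280
    C–C: 1 × 334 = 334
    C–H: 5 × 419 = 2095
    H–Br: 1 × 358 = 358
    Σ(formed) = 3067 kJ
  ΔH_A = 3047 − 3067 = −20 kJ
Reaction B:
  Bonds broken (reactants):
    C–C: 1 × 334 = 334
    C–H: 6 × 419 = 2514
    C=C: 1 × 596 = 596
    F–F: 1 × 159 = 159
    Σ(broken) = 3603 kJ
  Bonds formed (products):
    C–C: 2 × 334 = 668
    C–F: 2 × 491 = 982
    C–H: 6 × 419 = 2514
    Σ(formed) = 4164 kJ
  ΔH_B = 3603 − 4164 = −561 kJ
ΔH_A − ΔH_B = +541 kJ, so reaction B has the more negative ΔH; |ΔH_A − ΔH_B| = 541 kJ.

Reaction B, by 541 kJ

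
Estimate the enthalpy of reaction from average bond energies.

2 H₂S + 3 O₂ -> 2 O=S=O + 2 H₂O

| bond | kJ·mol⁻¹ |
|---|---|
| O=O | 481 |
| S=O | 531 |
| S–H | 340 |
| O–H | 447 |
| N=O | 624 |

ΔH ≈ −1109 kJ

Bonds broken (reactants):
  O=O: 3 × 481 = 1443
  S–H: 4 × 340 = 1360
  Σ(broken) = 2803 kJ
Bonds formed (products):
  O–H: 4 × 447 = 1788
  S=O: 4 × 531 = 2124
  Σ(formed) = 3912 kJ
ΔH = Σ(broken) − Σ(formed) = 2803 − 3912 = −1109 kJ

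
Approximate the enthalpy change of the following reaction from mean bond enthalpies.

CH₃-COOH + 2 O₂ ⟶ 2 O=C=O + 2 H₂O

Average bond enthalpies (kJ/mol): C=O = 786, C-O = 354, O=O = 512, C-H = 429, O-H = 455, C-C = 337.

Bonds broken (reactants):
  C-C: 1 × 337 = 337
  C-H: 3 × 429 = 1287
  C-O: 1 × 354 = 354
  C=O: 1 × 786 = 786
  O-H: 1 × 455 = 455
  O=O: 2 × 512 = 1024
  Σ(broken) = 4243 kJ
Bonds formed (products):
  C=O: 4 × 786 = 3144
  O-H: 4 × 455 = 1820
  Σ(formed) = 4964 kJ
ΔH = Σ(broken) − Σ(formed) = 4243 − 4964 = −721 kJ

ΔH ≈ −721 kJ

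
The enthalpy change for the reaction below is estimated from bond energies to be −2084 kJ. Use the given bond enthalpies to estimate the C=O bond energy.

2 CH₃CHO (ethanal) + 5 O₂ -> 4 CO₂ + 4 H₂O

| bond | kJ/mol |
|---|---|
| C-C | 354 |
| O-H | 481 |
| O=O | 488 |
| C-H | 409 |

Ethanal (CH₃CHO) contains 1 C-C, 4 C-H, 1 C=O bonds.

Let D be the C=O bond energy.
Σ(broken) = 2×354 + 8×409 + 2×D + 5×488 = 6420 + 2D
Σ(formed) = 8×D + 8×481 = 3848 + 8D
ΔH = Σ(broken) − Σ(formed) = (6420 + 2D) − (3848 + 8D) = +2572 − 6D
Setting this equal to −2084 kJ gives 6D = 4656, so D = 776 kJ/mol.

D(C=O) ≈ 776 kJ/mol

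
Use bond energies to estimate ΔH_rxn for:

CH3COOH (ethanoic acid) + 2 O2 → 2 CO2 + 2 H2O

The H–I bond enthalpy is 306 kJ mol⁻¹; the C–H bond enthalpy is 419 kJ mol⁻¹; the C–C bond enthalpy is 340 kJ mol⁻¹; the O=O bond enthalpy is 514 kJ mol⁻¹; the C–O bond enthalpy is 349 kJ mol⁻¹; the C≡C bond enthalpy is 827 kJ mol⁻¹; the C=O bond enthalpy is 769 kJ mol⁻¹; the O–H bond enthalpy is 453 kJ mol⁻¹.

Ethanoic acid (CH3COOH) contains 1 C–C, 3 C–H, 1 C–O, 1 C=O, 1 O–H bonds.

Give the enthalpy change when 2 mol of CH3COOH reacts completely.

Bonds broken (reactants):
  C–C: 1 × 340 = 340
  C–H: 3 × 419 = 1257
  C–O: 1 × 349 = 349
  C=O: 1 × 769 = 769
  O–H: 1 × 453 = 453
  O=O: 2 × 514 = 1028
  Σ(broken) = 4196 kJ
Bonds formed (products):
  C=O: 4 × 769 = 3076
  O–H: 4 × 453 = 1812
  Σ(formed) = 4888 kJ
ΔH = Σ(broken) − Σ(formed) = 4196 − 4888 = −692 kJ
For 2× the reaction as written: 2 × (−692) = −1384 kJ

ΔH = −1384 kJ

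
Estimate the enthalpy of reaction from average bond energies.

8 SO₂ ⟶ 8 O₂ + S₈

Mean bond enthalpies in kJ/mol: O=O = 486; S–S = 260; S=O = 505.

ΔH ≈ +2112 kJ

Bonds broken (reactants):
  S=O: 16 × 505 = 8080
  Σ(broken) = 8080 kJ
Bonds formed (products):
  O=O: 8 × 486 = 3888
  S–S: 8 × 260 = 2080
  Σ(formed) = 5968 kJ
ΔH = Σ(broken) − Σ(formed) = 8080 − 5968 = +2112 kJ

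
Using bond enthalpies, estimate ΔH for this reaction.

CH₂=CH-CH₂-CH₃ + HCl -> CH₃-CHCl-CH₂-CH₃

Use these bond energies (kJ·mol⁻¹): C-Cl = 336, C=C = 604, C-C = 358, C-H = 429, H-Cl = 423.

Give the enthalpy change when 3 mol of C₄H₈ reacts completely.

ΔH = −288 kJ

Bonds broken (reactants):
  C-C: 2 × 358 = 716
  C-H: 8 × 429 = 3432
  C=C: 1 × 604 = 604
  H-Cl: 1 × 423 = 423
  Σ(broken) = 5175 kJ
Bonds formed (products):
  C-C: 3 × 358 = 1074
  C-Cl: 1 × 336 = 336
  C-H: 9 × 429 = 3861
  Σ(formed) = 5271 kJ
ΔH = Σ(broken) − Σ(formed) = 5175 − 5271 = −96 kJ
For 3× the reaction as written: 3 × (−96) = −288 kJ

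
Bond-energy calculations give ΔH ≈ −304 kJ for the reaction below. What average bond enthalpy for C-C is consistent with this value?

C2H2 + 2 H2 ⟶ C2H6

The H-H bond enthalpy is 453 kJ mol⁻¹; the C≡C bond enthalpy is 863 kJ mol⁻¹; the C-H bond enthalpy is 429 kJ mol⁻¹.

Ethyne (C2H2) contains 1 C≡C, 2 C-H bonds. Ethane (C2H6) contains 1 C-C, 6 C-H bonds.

Let D be the C-C bond energy.
Σ(broken) = 1×863 + 2×429 + 2×453 = 2627
Σ(formed) = 1×D + 6×429 = 2574 + D
ΔH = Σ(broken) − Σ(formed) = (2627) − (2574 + D) = +53 − D
Setting this equal to −304 kJ gives D = 357 kJ/mol.

D(C-C) ≈ 357 kJ/mol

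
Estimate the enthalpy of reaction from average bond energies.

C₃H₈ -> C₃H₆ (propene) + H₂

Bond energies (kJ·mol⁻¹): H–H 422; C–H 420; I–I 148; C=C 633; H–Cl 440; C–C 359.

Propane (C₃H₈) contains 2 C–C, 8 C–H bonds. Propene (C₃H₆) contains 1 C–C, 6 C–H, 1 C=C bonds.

ΔH ≈ +144 kJ

Bonds broken (reactants):
  C–C: 2 × 359 = 718
  C–H: 8 × 420 = 3360
  Σ(broken) = 4078 kJ
Bonds formed (products):
  C–C: 1 × 359 = 359
  C–H: 6 × 420 = 2520
  C=C: 1 × 633 = 633
  H–H: 1 × 422 = 422
  Σ(formed) = 3934 kJ
ΔH = Σ(broken) − Σ(formed) = 4078 − 3934 = +144 kJ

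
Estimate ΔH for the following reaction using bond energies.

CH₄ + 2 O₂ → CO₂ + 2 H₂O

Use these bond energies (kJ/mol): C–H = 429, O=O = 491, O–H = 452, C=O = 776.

ΔH ≈ −662 kJ

Bonds broken (reactants):
  C–H: 4 × 429 = 1716
  O=O: 2 × 491 = 982
  Σ(broken) = 2698 kJ
Bonds formed (products):
  C=O: 2 × 776 = 1552
  O–H: 4 × 452 = 1808
  Σ(formed) = 3360 kJ
ΔH = Σ(broken) − Σ(formed) = 2698 − 3360 = −662 kJ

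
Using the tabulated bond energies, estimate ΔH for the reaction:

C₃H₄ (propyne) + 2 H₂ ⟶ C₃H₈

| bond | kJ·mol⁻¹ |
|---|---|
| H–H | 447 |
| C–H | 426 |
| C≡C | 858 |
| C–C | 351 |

ΔH ≈ −303 kJ

Bonds broken (reactants):
  C≡C: 1 × 858 = 858
  C–C: 1 × 351 = 351
  C–H: 4 × 426 = 1704
  H–H: 2 × 447 = 894
  Σ(broken) = 3807 kJ
Bonds formed (products):
  C–C: 2 × 351 = 702
  C–H: 8 × 426 = 3408
  Σ(formed) = 4110 kJ
ΔH = Σ(broken) − Σ(formed) = 3807 − 4110 = −303 kJ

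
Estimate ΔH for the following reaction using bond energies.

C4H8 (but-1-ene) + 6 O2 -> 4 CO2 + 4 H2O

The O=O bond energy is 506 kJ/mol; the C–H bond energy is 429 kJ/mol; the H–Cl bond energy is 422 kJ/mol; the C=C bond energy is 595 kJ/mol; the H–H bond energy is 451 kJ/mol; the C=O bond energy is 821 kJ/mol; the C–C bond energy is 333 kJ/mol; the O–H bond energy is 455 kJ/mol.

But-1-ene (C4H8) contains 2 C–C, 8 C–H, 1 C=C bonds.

Bonds broken (reactants):
  C–C: 2 × 333 = 666
  C–H: 8 × 429 = 3432
  C=C: 1 × 595 = 595
  O=O: 6 × 506 = 3036
  Σ(broken) = 7729 kJ
Bonds formed (products):
  C=O: 8 × 821 = 6568
  O–H: 8 × 455 = 3640
  Σ(formed) = 10208 kJ
ΔH = Σ(broken) − Σ(formed) = 7729 − 10208 = −2479 kJ

ΔH ≈ −2479 kJ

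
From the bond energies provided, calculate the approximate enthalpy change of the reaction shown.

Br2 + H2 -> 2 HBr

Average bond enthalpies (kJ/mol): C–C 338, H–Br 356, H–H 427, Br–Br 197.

Bonds broken (reactants):
  Br–Br: 1 × 197 = 197
  H–H: 1 × 427 = 427
  Σ(broken) = 624 kJ
Bonds formed (products):
  H–Br: 2 × 356 = 712
  Σ(formed) = 712 kJ
ΔH = Σ(broken) − Σ(formed) = 624 − 712 = −88 kJ

ΔH ≈ −88 kJ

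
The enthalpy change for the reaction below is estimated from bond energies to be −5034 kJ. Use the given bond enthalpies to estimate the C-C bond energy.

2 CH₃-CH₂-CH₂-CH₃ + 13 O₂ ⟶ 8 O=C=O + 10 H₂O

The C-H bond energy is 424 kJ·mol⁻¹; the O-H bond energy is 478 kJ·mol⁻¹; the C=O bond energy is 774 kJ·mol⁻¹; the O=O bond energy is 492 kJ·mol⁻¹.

Let D be the C-C bond energy.
Σ(broken) = 6×D + 20×424 + 13×492 = 14876 + 6D
Σ(formed) = 16×774 + 20×478 = 21944
ΔH = Σ(broken) − Σ(formed) = (14876 + 6D) − (21944) = −7068 + 6D
Setting this equal to −5034 kJ gives 6D = 2034, so D = 339 kJ/mol.

D(C-C) ≈ 339 kJ/mol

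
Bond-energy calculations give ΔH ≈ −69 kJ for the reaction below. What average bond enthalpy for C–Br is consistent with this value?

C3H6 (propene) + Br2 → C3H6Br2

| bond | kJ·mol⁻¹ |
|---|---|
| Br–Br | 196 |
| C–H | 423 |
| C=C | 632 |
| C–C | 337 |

Let D be the C–Br bond energy.
Σ(broken) = 1×196 + 1×337 + 6×423 + 1×632 = 3703
Σ(formed) = 2×D + 2×337 + 6×423 = 3212 + 2D
ΔH = Σ(broken) − Σ(formed) = (3703) − (3212 + 2D) = +491 − 2D
Setting this equal to −69 kJ gives 2D = 560, so D = 280 kJ/mol.

D(C–Br) ≈ 280 kJ/mol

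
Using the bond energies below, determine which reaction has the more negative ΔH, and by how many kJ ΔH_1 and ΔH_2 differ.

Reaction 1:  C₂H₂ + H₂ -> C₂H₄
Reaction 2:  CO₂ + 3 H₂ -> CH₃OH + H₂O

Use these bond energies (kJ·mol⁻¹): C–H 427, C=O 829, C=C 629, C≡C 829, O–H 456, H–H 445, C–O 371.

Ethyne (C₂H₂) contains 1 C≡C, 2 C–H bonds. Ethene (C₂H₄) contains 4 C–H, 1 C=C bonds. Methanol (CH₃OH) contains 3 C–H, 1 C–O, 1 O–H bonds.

Reaction 1, by 182 kJ

Reaction 1:
  Bonds broken (reactants):
    C≡C: 1 × 829 = 829
    C–H: 2 × 427 = 854
    H–H: 1 × 445 = 445
    Σ(broken) = 2128 kJ
  Bonds formed (products):
    C–H: 4 × 427 = 1708
    C=C: 1 × 629 = 629
    Σ(formed) = 2337 kJ
  ΔH_1 = 2128 − 2337 = −209 kJ
Reaction 2:
  Bonds broken (reactants):
    C=O: 2 × 829 = 1658
    H–H: 3 × 445 = 1335
    Σ(broken) = 2993 kJ
  Bonds formed (products):
    C–H: 3 × 427 = 1281
    C–O: 1 × 371 = 371
    O–H: 3 × 456 = 1368
    Σ(formed) = 3020 kJ
  ΔH_2 = 2993 − 3020 = −27 kJ
ΔH_1 − ΔH_2 = −182 kJ, so reaction 1 has the more negative ΔH; |ΔH_1 − ΔH_2| = 182 kJ.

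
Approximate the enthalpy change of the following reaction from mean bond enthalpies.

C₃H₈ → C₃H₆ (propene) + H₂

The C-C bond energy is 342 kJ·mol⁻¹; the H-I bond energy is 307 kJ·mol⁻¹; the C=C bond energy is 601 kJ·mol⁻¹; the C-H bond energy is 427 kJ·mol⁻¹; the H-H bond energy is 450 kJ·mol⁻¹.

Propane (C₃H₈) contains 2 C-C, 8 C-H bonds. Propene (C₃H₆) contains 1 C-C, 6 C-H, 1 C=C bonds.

ΔH ≈ +145 kJ

Bonds broken (reactants):
  C-C: 2 × 342 = 684
  C-H: 8 × 427 = 3416
  Σ(broken) = 4100 kJ
Bonds formed (products):
  C-C: 1 × 342 = 342
  C-H: 6 × 427 = 2562
  C=C: 1 × 601 = 601
  H-H: 1 × 450 = 450
  Σ(formed) = 3955 kJ
ΔH = Σ(broken) − Σ(formed) = 4100 − 3955 = +145 kJ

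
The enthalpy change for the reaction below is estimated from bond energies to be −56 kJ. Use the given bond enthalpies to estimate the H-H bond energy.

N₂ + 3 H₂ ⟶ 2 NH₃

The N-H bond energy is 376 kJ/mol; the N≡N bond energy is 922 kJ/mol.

D(H-H) ≈ 426 kJ/mol

Let D be the H-H bond energy.
Σ(broken) = 3×D + 1×922 = 922 + 3D
Σ(formed) = 6×376 = 2256
ΔH = Σ(broken) − Σ(formed) = (922 + 3D) − (2256) = −1334 + 3D
Setting this equal to −56 kJ gives 3D = 1278, so D = 426 kJ/mol.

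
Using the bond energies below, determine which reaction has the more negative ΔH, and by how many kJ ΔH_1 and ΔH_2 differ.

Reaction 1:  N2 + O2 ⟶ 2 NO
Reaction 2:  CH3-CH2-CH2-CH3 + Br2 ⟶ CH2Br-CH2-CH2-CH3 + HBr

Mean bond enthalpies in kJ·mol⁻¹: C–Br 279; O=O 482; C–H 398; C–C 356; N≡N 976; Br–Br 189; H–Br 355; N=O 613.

Reaction 2, by 279 kJ

Reaction 1:
  Bonds broken (reactants):
    N≡N: 1 × 976 = 976
    O=O: 1 × 482 = 482
    Σ(broken) = 1458 kJ
  Bonds formed (products):
    N=O: 2 × 613 = 1226
    Σ(formed) = 1226 kJ
  ΔH_1 = 1458 − 1226 = +232 kJ
Reaction 2:
  Bonds broken (reactants):
    Br–Br: 1 × 189 = 189
    C–C: 3 × 356 = 1068
    C–H: 10 × 398 = 3980
    Σ(broken) = 5237 kJ
  Bonds formed (products):
    C–Br: 1 × 279 = 279
    C–C: 3 × 356 = 1068
    C–H: 9 × 398 = 3582
    H–Br: 1 × 355 = 355
    Σ(formed) = 5284 kJ
  ΔH_2 = 5237 − 5284 = −47 kJ
ΔH_1 − ΔH_2 = +279 kJ, so reaction 2 has the more negative ΔH; |ΔH_1 − ΔH_2| = 279 kJ.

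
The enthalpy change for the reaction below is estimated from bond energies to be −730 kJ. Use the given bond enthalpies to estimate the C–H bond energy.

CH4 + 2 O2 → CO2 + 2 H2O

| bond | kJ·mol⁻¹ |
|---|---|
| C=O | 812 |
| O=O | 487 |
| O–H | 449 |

D(C–H) ≈ 429 kJ/mol

Let D be the C–H bond energy.
Σ(broken) = 4×D + 2×487 = 974 + 4D
Σ(formed) = 2×812 + 4×449 = 3420
ΔH = Σ(broken) − Σ(formed) = (974 + 4D) − (3420) = −2446 + 4D
Setting this equal to −730 kJ gives 4D = 1716, so D = 429 kJ/mol.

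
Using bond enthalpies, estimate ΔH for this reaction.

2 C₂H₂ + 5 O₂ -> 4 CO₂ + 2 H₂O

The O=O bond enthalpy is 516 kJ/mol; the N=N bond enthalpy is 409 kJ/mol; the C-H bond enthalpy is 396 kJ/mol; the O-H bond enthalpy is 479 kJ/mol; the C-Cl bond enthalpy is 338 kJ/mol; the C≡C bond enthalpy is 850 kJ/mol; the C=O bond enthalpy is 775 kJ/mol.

Bonds broken (reactants):
  C≡C: 2 × 850 = 1700
  C-H: 4 × 396 = 1584
  O=O: 5 × 516 = 2580
  Σ(broken) = 5864 kJ
Bonds formed (products):
  C=O: 8 × 775 = 6200
  O-H: 4 × 479 = 1916
  Σ(formed) = 8116 kJ
ΔH = Σ(broken) − Σ(formed) = 5864 − 8116 = −2252 kJ

ΔH ≈ −2252 kJ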